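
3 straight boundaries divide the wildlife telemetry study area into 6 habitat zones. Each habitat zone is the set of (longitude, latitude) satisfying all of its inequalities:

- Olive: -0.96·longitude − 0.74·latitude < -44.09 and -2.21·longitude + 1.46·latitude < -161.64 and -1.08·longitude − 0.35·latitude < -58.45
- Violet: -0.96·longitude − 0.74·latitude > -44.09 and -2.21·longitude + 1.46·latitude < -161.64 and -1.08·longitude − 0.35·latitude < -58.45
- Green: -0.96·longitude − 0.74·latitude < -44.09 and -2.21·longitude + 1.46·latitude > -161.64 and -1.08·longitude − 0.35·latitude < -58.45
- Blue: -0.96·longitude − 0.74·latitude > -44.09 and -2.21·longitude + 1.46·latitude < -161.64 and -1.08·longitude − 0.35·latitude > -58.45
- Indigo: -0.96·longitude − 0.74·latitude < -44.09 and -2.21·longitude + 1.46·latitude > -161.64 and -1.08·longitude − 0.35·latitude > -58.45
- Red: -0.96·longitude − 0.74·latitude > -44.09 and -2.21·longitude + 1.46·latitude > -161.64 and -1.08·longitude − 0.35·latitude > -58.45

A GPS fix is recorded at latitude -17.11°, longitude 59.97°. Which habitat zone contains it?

-0.96·59.97 − 0.74·-17.11 = -44.910, which is < -44.09
-2.21·59.97 + 1.46·-17.11 = -157.514, which is > -161.64
-1.08·59.97 − 0.35·-17.11 = -58.779, which is < -58.45
This sign pattern matches Green.

Green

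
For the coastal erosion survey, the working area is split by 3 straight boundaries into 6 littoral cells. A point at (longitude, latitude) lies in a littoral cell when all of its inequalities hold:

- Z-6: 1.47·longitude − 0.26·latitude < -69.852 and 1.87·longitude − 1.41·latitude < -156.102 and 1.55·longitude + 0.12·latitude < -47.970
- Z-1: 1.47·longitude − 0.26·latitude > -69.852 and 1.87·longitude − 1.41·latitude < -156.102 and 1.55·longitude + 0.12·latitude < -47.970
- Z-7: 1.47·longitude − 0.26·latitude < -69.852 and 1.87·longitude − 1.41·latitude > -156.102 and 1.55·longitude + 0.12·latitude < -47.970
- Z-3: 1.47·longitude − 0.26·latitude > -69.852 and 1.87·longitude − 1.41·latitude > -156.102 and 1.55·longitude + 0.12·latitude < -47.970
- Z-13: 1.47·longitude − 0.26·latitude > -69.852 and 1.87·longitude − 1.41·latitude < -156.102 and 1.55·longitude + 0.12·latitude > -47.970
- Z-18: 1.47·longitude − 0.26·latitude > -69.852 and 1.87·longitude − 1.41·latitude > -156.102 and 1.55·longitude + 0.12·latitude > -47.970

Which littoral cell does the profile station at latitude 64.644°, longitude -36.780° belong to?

Z-6

1.47·-36.780 − 0.26·64.644 = -70.874, which is < -69.852
1.87·-36.780 − 1.41·64.644 = -159.927, which is < -156.102
1.55·-36.780 + 0.12·64.644 = -49.252, which is < -47.970
This sign pattern matches Z-6.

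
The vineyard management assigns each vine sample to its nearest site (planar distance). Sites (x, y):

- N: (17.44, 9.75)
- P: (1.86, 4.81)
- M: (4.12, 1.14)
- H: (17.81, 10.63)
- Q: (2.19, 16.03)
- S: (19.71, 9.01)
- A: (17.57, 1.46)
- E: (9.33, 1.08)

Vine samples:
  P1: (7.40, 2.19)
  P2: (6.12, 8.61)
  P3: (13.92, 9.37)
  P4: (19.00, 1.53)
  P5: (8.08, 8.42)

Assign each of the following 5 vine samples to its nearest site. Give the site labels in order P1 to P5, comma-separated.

E, P, N, A, P

P1 → E (d²=4.96)
P2 → P (d²=32.59)
P3 → N (d²=12.53)
P4 → A (d²=2.05)
P5 → P (d²=51.72)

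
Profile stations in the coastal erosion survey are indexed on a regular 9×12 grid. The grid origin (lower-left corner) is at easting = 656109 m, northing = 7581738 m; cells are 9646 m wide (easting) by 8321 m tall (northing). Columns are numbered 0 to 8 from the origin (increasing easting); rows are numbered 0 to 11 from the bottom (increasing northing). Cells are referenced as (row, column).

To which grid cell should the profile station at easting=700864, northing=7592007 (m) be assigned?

Column index: ⌊(700864 − 656109) / 9646⌋ = ⌊4.640⌋ = 4
Row offset from origin: ⌊(7592007 − 7581738) / 8321⌋ = ⌊1.234⌋ = 1 → row 1

(1, 4)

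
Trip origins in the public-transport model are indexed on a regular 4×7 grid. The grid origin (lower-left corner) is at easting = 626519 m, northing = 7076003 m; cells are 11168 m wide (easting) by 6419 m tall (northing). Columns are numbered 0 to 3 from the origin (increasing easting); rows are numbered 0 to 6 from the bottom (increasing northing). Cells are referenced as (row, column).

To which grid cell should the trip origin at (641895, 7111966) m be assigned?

Column index: ⌊(641895 − 626519) / 11168⌋ = ⌊1.377⌋ = 1
Row offset from origin: ⌊(7111966 − 7076003) / 6419⌋ = ⌊5.603⌋ = 5 → row 5

(5, 1)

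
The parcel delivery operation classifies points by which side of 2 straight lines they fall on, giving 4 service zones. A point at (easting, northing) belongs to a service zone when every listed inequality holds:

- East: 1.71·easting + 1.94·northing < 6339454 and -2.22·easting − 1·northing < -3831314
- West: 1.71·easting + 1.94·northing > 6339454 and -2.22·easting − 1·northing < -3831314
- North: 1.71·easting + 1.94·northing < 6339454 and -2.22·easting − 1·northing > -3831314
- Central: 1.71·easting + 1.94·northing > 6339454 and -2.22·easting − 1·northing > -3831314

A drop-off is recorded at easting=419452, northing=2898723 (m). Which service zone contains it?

Central

1.71·419452 + 1.94·2898723 = 6340785.540, which is > 6339454
-2.22·419452 − 1·2898723 = -3829906.440, which is > -3831314
This sign pattern matches Central.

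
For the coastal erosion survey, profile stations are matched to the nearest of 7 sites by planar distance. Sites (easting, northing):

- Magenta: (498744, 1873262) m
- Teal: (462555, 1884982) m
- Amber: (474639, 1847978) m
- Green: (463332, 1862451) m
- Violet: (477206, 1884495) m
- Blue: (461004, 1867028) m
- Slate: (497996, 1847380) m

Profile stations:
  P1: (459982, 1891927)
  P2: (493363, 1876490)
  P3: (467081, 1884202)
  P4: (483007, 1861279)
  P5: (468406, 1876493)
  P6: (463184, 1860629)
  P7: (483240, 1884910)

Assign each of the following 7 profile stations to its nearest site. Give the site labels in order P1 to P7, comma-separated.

Teal, Magenta, Teal, Amber, Teal, Green, Violet

P1 → Teal (d²=54853354.00)
P2 → Magenta (d²=39375145.00)
P3 → Teal (d²=21093076.00)
P4 → Amber (d²=246940025.00)
P5 → Teal (d²=106297322.00)
P6 → Green (d²=3341588.00)
P7 → Violet (d²=36581381.00)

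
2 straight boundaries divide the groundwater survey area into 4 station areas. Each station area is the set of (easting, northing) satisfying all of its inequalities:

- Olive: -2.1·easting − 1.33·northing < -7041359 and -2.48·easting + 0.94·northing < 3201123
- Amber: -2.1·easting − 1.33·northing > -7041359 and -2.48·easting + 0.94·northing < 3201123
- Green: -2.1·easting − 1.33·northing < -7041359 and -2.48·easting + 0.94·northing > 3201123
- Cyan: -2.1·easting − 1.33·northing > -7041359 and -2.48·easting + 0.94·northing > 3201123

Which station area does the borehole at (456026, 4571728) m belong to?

Amber

-2.1·456026 − 1.33·4571728 = -7038052.840, which is > -7041359
-2.48·456026 + 0.94·4571728 = 3166479.840, which is < 3201123
This sign pattern matches Amber.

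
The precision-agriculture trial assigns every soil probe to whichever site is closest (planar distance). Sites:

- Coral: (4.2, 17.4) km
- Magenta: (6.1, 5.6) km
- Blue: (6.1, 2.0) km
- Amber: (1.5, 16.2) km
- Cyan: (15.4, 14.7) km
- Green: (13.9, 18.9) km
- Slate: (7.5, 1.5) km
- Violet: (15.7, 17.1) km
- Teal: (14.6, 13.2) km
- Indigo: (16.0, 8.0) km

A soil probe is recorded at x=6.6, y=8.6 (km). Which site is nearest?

Magenta

Squared distances to each site:
Coral: 83.200; Magenta: 9.250; Blue: 43.810; Amber: 83.770; Cyan: 114.650; Green: 159.380; Slate: 51.220; Violet: 155.060; Teal: 85.160; Indigo: 88.720.
Minimum at Magenta.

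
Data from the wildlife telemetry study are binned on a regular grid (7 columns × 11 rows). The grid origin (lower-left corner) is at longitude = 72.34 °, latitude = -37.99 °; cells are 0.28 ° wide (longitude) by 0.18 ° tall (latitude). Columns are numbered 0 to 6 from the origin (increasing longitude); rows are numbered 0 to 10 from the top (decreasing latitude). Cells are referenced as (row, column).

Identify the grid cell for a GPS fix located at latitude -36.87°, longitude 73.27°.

(4, 3)

Column index: ⌊(73.27 − 72.34) / 0.28⌋ = ⌊3.321⌋ = 3
Row offset from origin: ⌊(-36.87 − -37.99) / 0.18⌋ = ⌊6.222⌋ = 6 → row 4 (counted from top)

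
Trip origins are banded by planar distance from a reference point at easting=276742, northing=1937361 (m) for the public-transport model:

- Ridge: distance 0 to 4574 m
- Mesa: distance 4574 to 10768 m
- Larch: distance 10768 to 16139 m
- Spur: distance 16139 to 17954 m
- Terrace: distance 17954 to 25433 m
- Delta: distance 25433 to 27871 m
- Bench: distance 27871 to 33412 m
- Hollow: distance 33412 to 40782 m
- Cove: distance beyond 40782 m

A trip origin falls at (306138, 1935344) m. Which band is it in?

Bench

Distance = √((306138−276742)² + (1935344−1937361)²) = √(864124816.000 + 4068289.000) = 29465.117 m.
27871 ≤ 29465.117 < 33412 → Bench.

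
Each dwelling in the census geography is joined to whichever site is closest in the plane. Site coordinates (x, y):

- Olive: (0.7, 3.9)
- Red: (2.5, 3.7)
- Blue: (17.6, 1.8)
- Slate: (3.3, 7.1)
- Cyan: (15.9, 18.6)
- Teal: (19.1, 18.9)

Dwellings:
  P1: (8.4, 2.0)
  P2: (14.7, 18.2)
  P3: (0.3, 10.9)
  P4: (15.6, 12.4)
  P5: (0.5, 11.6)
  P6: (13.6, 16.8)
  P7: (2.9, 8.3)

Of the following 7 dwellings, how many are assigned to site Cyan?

3

P1 → Red
P2 → Cyan
P3 → Slate
P4 → Cyan
P5 → Slate
P6 → Cyan
P7 → Slate
3 of the 7 go to Cyan.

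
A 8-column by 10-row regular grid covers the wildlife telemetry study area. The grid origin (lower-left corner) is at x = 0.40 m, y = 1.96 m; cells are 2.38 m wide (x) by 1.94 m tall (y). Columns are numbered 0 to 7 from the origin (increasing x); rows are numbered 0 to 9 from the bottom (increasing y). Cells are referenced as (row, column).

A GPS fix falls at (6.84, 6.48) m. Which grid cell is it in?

(2, 2)

Column index: ⌊(6.84 − 0.40) / 2.38⌋ = ⌊2.706⌋ = 2
Row offset from origin: ⌊(6.48 − 1.96) / 1.94⌋ = ⌊2.330⌋ = 2 → row 2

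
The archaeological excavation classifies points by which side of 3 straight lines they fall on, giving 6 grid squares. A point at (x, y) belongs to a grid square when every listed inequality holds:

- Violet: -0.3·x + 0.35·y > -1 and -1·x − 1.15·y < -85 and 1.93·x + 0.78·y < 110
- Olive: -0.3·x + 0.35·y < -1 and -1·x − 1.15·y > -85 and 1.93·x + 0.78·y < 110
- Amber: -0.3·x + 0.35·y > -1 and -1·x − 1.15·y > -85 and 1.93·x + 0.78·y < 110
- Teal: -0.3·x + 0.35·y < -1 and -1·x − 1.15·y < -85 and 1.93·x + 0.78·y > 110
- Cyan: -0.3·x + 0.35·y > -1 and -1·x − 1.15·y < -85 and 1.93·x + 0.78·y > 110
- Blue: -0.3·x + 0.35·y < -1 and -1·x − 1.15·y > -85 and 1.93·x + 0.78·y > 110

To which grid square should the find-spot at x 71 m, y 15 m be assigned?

-0.3·71 + 0.35·15 = -16.050, which is < -1
-1·71 − 1.15·15 = -88.250, which is < -85
1.93·71 + 0.78·15 = 148.730, which is > 110
This sign pattern matches Teal.

Teal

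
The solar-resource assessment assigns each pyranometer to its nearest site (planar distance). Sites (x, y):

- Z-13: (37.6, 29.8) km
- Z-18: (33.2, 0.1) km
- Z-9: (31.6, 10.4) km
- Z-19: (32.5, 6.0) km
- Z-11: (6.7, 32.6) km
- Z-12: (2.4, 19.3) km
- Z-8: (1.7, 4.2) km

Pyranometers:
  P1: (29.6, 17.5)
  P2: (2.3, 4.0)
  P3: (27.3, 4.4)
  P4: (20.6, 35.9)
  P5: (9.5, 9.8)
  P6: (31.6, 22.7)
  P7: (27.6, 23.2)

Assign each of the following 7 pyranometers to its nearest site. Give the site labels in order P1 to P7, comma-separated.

P1 → Z-9 (d²=54.41)
P2 → Z-8 (d²=0.40)
P3 → Z-19 (d²=29.60)
P4 → Z-11 (d²=204.10)
P5 → Z-8 (d²=92.20)
P6 → Z-13 (d²=86.41)
P7 → Z-13 (d²=143.56)

Z-9, Z-8, Z-19, Z-11, Z-8, Z-13, Z-13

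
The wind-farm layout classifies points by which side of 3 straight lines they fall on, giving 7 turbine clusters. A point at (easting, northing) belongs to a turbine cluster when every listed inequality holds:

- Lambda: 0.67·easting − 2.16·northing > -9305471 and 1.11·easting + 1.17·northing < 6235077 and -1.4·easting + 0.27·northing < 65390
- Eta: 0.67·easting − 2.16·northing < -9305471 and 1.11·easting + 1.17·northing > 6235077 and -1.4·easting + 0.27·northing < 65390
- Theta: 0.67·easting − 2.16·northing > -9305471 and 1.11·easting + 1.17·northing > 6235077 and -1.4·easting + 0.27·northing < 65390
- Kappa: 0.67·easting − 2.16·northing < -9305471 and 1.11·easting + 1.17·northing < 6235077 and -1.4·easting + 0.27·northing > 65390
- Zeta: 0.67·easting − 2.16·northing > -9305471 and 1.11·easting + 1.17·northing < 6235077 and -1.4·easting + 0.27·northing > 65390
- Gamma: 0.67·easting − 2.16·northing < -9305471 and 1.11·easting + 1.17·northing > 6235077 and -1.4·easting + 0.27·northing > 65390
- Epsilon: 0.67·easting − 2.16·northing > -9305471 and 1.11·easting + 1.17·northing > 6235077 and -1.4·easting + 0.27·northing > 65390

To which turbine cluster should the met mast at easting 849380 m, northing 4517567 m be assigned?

Lambda

0.67·849380 − 2.16·4517567 = -9188860.120, which is > -9305471
1.11·849380 + 1.17·4517567 = 6228365.190, which is < 6235077
-1.4·849380 + 0.27·4517567 = 30611.090, which is < 65390
This sign pattern matches Lambda.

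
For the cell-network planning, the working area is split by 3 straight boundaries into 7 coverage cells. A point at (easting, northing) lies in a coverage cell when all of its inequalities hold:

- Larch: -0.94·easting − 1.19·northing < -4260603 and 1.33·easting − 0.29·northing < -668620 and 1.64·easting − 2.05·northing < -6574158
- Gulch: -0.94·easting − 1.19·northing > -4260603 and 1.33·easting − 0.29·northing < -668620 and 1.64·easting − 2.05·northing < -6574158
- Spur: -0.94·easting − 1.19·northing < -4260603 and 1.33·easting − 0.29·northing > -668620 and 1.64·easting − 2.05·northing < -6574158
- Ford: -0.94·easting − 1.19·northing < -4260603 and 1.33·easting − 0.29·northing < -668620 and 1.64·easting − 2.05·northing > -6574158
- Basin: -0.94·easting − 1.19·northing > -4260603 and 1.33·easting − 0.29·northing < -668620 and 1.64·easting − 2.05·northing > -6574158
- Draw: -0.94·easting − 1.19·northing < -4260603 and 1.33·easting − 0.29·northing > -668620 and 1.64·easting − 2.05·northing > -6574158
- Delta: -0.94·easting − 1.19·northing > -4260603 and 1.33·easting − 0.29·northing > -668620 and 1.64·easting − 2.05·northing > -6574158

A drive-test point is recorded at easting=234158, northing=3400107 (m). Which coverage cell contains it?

Larch

-0.94·234158 − 1.19·3400107 = -4266235.850, which is < -4260603
1.33·234158 − 0.29·3400107 = -674600.890, which is < -668620
1.64·234158 − 2.05·3400107 = -6586200.230, which is < -6574158
This sign pattern matches Larch.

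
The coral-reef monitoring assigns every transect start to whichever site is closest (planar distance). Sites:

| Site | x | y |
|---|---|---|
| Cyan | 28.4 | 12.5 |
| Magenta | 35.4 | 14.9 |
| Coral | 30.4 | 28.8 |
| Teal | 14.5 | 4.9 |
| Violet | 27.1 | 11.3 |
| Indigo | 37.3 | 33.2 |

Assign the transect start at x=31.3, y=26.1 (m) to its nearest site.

Coral

Squared distances to each site:
Cyan: 193.370; Magenta: 142.250; Coral: 8.100; Teal: 731.680; Violet: 236.680; Indigo: 86.410.
Minimum at Coral.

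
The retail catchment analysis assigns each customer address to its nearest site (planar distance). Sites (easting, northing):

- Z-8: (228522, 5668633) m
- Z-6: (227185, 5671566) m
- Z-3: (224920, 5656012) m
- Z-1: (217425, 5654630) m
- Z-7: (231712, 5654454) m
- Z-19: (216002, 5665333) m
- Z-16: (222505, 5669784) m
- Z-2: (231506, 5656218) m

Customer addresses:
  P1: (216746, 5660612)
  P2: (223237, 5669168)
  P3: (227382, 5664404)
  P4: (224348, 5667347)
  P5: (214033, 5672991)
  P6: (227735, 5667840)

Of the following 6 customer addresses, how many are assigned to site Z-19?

P1 → Z-19
P2 → Z-16
P3 → Z-8
P4 → Z-16
P5 → Z-19
P6 → Z-8
2 of the 6 go to Z-19.

2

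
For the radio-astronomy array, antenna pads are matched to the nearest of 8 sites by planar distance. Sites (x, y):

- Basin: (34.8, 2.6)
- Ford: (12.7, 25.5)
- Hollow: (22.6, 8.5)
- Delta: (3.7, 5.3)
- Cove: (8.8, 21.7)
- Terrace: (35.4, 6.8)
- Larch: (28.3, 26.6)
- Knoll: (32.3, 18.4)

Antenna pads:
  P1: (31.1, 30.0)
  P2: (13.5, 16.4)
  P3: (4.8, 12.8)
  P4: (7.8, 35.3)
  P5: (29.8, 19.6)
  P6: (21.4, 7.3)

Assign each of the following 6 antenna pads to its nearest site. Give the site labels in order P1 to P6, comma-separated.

P1 → Larch (d²=19.40)
P2 → Cove (d²=50.18)
P3 → Delta (d²=57.46)
P4 → Ford (d²=120.05)
P5 → Knoll (d²=7.69)
P6 → Hollow (d²=2.88)

Larch, Cove, Delta, Ford, Knoll, Hollow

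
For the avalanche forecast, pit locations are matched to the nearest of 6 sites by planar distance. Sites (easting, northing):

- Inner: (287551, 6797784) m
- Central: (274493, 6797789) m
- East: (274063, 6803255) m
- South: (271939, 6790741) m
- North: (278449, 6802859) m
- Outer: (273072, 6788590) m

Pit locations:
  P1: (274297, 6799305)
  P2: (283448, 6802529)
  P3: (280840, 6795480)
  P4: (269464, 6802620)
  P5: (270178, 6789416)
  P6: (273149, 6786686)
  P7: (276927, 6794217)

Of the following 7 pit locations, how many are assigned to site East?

P1 → Central
P2 → North
P3 → Central
P4 → East
P5 → South
P6 → Outer
P7 → Central
1 of the 7 goes to East.

1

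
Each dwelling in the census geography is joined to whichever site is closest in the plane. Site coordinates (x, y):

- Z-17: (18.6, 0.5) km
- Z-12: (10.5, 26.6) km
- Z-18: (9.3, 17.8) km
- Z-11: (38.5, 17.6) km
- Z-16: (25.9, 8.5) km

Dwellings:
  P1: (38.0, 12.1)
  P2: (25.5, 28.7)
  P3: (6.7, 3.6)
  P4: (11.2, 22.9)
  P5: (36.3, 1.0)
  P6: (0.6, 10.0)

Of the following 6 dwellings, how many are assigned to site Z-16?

P1 → Z-11
P2 → Z-12
P3 → Z-17
P4 → Z-12
P5 → Z-16
P6 → Z-18
1 of the 6 goes to Z-16.

1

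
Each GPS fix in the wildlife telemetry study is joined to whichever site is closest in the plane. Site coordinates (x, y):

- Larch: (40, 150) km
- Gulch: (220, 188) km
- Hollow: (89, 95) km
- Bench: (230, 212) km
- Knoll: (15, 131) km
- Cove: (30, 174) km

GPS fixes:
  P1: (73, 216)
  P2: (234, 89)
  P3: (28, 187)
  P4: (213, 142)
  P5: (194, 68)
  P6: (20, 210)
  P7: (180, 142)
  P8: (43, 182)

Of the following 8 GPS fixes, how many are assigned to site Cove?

4

P1 → Cove
P2 → Gulch
P3 → Cove
P4 → Gulch
P5 → Hollow
P6 → Cove
P7 → Gulch
P8 → Cove
4 of the 8 go to Cove.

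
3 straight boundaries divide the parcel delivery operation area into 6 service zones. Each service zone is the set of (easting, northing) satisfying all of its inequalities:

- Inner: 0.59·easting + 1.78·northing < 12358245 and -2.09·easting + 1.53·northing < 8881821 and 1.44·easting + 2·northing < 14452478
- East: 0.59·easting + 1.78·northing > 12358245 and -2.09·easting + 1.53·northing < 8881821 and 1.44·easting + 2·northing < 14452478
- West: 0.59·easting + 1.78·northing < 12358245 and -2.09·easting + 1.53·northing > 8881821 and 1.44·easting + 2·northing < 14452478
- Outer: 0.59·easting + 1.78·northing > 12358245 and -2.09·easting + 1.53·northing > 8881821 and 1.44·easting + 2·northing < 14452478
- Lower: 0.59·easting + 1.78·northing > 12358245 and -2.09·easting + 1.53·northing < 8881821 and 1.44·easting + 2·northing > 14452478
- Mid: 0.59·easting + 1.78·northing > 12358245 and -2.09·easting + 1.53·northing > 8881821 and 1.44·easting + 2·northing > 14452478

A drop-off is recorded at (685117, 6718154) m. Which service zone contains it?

0.59·685117 + 1.78·6718154 = 12362533.150, which is > 12358245
-2.09·685117 + 1.53·6718154 = 8846881.090, which is < 8881821
1.44·685117 + 2·6718154 = 14422876.480, which is < 14452478
This sign pattern matches East.

East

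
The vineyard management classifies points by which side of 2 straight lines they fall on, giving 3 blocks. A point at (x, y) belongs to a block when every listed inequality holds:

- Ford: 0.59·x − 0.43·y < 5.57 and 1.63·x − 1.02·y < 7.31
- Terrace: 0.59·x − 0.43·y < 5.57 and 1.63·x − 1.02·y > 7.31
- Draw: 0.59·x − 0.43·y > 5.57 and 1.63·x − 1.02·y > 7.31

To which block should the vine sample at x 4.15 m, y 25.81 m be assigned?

Ford

0.59·4.15 − 0.43·25.81 = -8.650, which is < 5.57
1.63·4.15 − 1.02·25.81 = -19.562, which is < 7.31
This sign pattern matches Ford.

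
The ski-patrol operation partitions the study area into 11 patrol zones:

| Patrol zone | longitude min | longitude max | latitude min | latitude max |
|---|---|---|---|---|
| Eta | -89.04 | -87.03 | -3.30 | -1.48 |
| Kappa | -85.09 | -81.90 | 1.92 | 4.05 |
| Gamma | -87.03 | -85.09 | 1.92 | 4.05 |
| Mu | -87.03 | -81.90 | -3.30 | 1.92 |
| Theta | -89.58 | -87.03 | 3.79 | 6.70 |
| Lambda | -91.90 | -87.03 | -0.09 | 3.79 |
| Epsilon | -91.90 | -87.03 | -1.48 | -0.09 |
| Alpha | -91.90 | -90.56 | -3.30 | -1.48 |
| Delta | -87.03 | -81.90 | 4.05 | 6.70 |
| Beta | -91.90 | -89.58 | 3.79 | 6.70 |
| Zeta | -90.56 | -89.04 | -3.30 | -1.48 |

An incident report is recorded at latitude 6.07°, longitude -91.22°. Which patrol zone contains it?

The point has longitude = -91.22 and latitude = 6.07.
Only Beta satisfies -91.90 ≤ longitude ≤ -89.58 and 3.79 ≤ latitude ≤ 6.70.

Beta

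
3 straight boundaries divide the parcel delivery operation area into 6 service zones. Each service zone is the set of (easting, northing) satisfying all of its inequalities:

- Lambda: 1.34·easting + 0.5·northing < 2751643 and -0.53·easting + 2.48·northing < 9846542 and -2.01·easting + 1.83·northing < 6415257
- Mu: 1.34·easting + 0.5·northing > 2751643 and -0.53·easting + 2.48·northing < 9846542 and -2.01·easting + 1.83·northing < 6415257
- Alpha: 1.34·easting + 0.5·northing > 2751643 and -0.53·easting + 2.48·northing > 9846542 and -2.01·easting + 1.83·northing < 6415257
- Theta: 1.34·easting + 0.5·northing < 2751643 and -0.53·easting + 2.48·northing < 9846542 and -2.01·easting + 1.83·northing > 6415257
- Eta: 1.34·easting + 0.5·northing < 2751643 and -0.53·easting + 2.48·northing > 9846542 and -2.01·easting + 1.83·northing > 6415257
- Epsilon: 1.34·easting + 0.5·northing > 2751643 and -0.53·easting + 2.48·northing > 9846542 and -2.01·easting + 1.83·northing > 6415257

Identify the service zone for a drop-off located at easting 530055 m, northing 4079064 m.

Lambda

1.34·530055 + 0.5·4079064 = 2749805.700, which is < 2751643
-0.53·530055 + 2.48·4079064 = 9835149.570, which is < 9846542
-2.01·530055 + 1.83·4079064 = 6399276.570, which is < 6415257
This sign pattern matches Lambda.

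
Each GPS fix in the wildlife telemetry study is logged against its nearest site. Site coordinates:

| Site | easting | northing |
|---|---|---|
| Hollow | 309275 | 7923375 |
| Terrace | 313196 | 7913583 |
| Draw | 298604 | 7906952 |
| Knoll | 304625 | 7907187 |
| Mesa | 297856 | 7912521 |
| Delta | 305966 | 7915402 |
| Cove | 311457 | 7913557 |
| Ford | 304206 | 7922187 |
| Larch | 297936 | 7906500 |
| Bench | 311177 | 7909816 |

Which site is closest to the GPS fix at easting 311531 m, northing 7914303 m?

Squared distances to each site:
Hollow: 87390720.000; Terrace: 3290625.000; Draw: 221144530.000; Knoll: 98330292.000; Mesa: 190181149.000; Delta: 32177026.000; Cove: 561992.000; Ford: 115813081.000; Larch: 245710834.000; Bench: 20258485.000.
Minimum at Cove.

Cove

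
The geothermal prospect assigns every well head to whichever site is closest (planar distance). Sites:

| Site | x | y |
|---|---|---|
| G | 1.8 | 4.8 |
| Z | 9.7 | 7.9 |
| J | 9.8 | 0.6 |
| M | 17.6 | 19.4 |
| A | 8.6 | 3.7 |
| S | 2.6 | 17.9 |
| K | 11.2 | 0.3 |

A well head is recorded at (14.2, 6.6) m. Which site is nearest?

Squared distances to each site:
G: 157.000; Z: 21.940; J: 55.360; M: 175.400; A: 39.770; S: 262.250; K: 48.690.
Minimum at Z.

Z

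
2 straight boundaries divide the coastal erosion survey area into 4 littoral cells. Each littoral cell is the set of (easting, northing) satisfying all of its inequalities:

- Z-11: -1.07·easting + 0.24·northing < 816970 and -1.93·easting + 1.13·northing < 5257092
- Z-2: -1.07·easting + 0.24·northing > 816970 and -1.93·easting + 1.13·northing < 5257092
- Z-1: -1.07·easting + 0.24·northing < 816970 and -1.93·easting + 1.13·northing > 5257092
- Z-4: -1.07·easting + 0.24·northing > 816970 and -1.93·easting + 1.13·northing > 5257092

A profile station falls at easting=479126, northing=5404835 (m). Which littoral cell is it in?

-1.07·479126 + 0.24·5404835 = 784495.580, which is < 816970
-1.93·479126 + 1.13·5404835 = 5182750.370, which is < 5257092
This sign pattern matches Z-11.

Z-11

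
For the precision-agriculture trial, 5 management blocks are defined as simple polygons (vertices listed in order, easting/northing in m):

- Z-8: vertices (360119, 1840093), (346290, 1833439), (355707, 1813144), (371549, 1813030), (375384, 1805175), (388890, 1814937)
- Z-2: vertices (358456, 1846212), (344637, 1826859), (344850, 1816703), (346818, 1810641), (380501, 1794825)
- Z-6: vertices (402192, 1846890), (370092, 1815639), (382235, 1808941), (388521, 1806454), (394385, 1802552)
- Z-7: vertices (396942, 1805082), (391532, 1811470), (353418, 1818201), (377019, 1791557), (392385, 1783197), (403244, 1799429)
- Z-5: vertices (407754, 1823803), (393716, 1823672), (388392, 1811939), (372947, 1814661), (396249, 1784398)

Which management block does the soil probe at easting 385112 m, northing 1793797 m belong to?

Z-7

Cast a ray rightward from (385112, 1793797). For each polygon, the edges (by vertex number in listed order) whose endpoints lie on opposite sides of northing = 1793797, where each meets that height, and whether that is right or left of the point:
Z-8: no edge straddles that height → 0 crossings.
Z-2: no edge straddles that height → 0 crossings.
Z-6: no edge straddles that height → 0 crossings.
Z-7: 3–4 at easting≈375034.8 (left), 5–6 at easting≈399476.3 (right) → 1 crossing.
Z-5: 4–5 at easting≈389011.9 (right), 5–1 at easting≈398993.2 (right) → 2 crossings.
Only Z-7 has an odd count, so the point is inside Z-7.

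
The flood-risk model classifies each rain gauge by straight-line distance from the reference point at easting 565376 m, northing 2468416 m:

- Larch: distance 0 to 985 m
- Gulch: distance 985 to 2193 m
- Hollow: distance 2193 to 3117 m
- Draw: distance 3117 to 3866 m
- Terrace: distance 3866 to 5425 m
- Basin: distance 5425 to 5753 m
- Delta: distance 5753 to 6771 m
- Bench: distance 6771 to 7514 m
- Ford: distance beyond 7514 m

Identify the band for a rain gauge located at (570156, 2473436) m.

Distance = √((570156−565376)² + (2473436−2468416)²) = √(22848400.000 + 25200400.000) = 6931.724 m.
6771 ≤ 6931.724 < 7514 → Bench.

Bench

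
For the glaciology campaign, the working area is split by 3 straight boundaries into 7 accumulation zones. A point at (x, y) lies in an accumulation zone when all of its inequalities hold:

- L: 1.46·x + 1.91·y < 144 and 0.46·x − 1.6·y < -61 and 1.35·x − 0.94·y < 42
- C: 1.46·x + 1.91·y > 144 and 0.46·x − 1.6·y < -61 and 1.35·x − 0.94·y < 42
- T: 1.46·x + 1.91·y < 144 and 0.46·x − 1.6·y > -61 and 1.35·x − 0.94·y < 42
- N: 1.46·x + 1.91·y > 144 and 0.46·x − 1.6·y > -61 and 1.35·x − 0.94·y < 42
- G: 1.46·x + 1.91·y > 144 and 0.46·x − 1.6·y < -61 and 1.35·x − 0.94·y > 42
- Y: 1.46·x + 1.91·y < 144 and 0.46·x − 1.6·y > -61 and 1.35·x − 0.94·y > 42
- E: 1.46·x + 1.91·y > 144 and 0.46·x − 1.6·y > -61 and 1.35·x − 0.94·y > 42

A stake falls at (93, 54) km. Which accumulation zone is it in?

E

1.46·93 + 1.91·54 = 238.920, which is > 144
0.46·93 − 1.6·54 = -43.620, which is > -61
1.35·93 − 0.94·54 = 74.790, which is > 42
This sign pattern matches E.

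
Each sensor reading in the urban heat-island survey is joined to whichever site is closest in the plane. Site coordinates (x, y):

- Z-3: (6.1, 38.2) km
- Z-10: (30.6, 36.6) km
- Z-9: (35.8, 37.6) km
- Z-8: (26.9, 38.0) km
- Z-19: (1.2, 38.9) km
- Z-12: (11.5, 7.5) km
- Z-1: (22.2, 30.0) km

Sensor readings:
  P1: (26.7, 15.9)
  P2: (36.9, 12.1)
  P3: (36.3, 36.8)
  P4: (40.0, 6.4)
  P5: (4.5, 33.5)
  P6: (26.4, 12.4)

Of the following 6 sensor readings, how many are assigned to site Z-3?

1

P1 → Z-1
P2 → Z-1
P3 → Z-9
P4 → Z-12
P5 → Z-3
P6 → Z-12
1 of the 6 goes to Z-3.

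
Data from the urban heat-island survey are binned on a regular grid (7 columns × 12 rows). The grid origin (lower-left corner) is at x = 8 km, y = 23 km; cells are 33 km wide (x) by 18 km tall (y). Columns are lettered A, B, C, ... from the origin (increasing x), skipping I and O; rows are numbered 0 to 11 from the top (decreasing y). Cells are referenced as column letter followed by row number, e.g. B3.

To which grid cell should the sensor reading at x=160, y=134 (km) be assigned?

E5

Column index: ⌊(160 − 8) / 33⌋ = ⌊4.606⌋ = 4 → column E
Row offset from origin: ⌊(134 − 23) / 18⌋ = ⌊6.167⌋ = 6 → row 5 (counted from top)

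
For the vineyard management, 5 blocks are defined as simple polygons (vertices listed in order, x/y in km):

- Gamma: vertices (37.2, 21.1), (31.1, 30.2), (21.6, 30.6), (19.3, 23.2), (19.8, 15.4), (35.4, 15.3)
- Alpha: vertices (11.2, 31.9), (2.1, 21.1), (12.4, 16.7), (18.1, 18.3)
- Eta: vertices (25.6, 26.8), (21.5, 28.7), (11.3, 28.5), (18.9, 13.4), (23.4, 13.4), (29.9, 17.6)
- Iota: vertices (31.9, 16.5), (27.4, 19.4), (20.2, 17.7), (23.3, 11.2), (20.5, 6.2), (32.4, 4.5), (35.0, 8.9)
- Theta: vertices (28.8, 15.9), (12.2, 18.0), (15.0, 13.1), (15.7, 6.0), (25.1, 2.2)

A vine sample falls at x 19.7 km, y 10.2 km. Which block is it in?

Cast a ray rightward from (19.7, 10.2). For each polygon, the edges (by vertex number in listed order) whose endpoints lie on opposite sides of y = 10.2, where each meets that height, and whether that is right or left of the point:
Gamma: no edge straddles that height → 0 crossings.
Alpha: no edge straddles that height → 0 crossings.
Eta: no edge straddles that height → 0 crossings.
Iota: 4–5 at x≈22.74 (right), 7–1 at x≈34.47 (right) → 2 crossings.
Theta: 3–4 at x≈15.29 (left), 5–1 at x≈27.26 (right) → 1 crossing.
Only Theta has an odd count, so the point is inside Theta.

Theta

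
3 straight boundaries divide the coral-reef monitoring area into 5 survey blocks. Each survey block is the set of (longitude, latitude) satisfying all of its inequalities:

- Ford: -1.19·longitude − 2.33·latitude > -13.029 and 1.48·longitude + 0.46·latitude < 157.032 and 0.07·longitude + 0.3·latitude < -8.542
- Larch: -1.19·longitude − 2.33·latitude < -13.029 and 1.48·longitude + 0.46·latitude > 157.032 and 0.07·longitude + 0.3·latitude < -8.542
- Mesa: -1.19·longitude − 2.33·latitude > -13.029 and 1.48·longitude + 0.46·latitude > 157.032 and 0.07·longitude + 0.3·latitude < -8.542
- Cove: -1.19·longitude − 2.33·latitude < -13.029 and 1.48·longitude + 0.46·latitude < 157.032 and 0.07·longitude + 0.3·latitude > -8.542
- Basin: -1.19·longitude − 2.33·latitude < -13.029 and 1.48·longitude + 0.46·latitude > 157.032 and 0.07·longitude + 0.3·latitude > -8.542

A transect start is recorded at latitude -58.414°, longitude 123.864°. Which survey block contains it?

Ford

-1.19·123.864 − 2.33·-58.414 = -11.294, which is > -13.029
1.48·123.864 + 0.46·-58.414 = 156.448, which is < 157.032
0.07·123.864 + 0.3·-58.414 = -8.854, which is < -8.542
This sign pattern matches Ford.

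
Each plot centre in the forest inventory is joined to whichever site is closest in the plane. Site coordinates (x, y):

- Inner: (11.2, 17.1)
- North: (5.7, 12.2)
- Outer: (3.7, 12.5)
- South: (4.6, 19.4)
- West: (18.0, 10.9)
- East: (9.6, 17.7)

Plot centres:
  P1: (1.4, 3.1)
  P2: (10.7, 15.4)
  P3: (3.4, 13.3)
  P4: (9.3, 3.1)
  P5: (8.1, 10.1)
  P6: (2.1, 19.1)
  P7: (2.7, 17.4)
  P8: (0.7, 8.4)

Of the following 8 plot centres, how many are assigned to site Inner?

1

P1 → Outer
P2 → Inner
P3 → Outer
P4 → North
P5 → North
P6 → South
P7 → South
P8 → Outer
1 of the 8 goes to Inner.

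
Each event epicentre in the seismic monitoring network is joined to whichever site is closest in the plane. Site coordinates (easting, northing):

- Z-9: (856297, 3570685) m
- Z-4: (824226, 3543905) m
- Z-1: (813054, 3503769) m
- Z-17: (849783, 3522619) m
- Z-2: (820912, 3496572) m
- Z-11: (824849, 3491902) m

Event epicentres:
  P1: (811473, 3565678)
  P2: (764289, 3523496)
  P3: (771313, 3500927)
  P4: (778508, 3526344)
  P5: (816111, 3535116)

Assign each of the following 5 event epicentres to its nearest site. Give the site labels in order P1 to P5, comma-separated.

Z-4, Z-1, Z-1, Z-1, Z-4

P1 → Z-4 (d²=636702538.00)
P2 → Z-1 (d²=2767179754.00)
P3 → Z-1 (d²=1750388045.00)
P4 → Z-1 (d²=1703056741.00)
P5 → Z-4 (d²=143099746.00)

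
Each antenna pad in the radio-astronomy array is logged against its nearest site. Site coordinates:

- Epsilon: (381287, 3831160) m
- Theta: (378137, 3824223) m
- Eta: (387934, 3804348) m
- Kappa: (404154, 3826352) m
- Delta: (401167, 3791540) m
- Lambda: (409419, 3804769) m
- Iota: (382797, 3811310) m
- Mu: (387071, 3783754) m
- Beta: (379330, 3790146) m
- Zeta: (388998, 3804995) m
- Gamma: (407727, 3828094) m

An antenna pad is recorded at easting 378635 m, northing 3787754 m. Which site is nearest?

Squared distances to each site:
Epsilon: 1891113940.000; Theta: 1330235965.000; Eta: 361832237.000; Kappa: 2141024965.000; Delta: 522024820.000; Lambda: 1237164881.000; Iota: 572207380.000; Mu: 87166096.000; Beta: 6204689.000; Zeta: 404643850.000; Gamma: 2473660064.000.
Minimum at Beta.

Beta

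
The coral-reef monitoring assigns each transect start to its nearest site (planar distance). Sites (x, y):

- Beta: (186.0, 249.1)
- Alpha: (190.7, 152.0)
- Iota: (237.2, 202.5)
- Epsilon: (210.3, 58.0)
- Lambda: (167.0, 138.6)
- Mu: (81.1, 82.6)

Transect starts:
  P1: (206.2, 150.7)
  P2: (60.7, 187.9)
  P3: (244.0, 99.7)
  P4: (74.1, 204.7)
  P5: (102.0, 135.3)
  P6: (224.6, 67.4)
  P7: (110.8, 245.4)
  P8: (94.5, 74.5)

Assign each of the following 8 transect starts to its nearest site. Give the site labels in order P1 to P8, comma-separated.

P1 → Alpha (d²=241.94)
P2 → Mu (d²=11504.25)
P3 → Epsilon (d²=2874.58)
P4 → Lambda (d²=12999.62)
P5 → Mu (d²=3214.10)
P6 → Epsilon (d²=292.85)
P7 → Beta (d²=5668.73)
P8 → Mu (d²=245.17)

Alpha, Mu, Epsilon, Lambda, Mu, Epsilon, Beta, Mu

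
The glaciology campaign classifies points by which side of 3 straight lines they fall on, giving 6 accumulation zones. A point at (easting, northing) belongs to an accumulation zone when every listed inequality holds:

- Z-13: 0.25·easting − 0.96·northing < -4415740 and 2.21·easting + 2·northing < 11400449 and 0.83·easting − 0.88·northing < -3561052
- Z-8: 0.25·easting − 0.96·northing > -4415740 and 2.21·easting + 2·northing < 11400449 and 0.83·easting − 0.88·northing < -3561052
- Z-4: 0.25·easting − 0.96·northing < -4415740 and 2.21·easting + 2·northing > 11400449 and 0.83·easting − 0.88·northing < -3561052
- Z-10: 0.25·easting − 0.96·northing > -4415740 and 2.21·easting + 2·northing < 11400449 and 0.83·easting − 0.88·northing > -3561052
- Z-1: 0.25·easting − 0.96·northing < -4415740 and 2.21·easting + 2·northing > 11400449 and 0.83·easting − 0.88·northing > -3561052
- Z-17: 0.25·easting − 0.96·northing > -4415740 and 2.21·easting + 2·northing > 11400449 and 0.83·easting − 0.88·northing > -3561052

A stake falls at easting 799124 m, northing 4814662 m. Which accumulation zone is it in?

0.25·799124 − 0.96·4814662 = -4422294.520, which is < -4415740
2.21·799124 + 2·4814662 = 11395388.040, which is < 11400449
0.83·799124 − 0.88·4814662 = -3573629.640, which is < -3561052
This sign pattern matches Z-13.

Z-13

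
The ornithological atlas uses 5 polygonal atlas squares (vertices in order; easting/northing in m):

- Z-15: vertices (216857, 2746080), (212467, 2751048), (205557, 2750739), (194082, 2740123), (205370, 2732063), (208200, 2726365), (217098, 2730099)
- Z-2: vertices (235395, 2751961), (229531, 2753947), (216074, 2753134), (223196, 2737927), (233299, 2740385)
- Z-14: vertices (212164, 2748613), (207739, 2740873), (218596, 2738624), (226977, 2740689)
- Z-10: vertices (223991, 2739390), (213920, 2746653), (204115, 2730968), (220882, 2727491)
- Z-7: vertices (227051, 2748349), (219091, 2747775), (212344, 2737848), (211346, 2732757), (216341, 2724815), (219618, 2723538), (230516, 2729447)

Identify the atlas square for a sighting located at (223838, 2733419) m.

Cast a ray rightward from (223838, 2733419). For each polygon, the edges (by vertex number in listed order) whose endpoints lie on opposite sides of northing = 2733419, where each meets that height, and whether that is right or left of the point:
Z-15: 4–5 at easting≈203470.9 (left), 7–1 at easting≈217047.9 (left) → 0 crossings.
Z-2: no edge straddles that height → 0 crossings.
Z-14: no edge straddles that height → 0 crossings.
Z-10: 2–3 at easting≈205647.2 (left), 4–1 at easting≈222430.9 (left) → 0 crossings.
Z-7: 3–4 at easting≈211475.8 (left), 7–1 at easting≈229787.9 (right) → 1 crossing.
Only Z-7 has an odd count, so the point is inside Z-7.

Z-7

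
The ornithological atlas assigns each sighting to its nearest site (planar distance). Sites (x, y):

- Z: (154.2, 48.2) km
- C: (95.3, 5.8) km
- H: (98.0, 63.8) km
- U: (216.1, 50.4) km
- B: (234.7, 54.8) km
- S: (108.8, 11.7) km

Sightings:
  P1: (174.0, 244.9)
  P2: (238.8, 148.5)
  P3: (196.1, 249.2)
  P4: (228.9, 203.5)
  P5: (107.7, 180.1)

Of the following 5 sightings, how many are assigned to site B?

3

P1 → H
P2 → B
P3 → B
P4 → B
P5 → H
3 of the 5 go to B.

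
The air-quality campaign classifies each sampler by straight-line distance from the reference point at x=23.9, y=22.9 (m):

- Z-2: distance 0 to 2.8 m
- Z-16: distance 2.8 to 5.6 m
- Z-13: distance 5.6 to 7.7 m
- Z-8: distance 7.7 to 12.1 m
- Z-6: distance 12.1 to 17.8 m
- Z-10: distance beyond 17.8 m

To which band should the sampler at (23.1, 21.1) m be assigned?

Distance = √((23.1−23.9)² + (21.1−22.9)²) = √(0.640 + 3.240) = 1.970 m.
0 ≤ 1.970 < 2.8 → Z-2.

Z-2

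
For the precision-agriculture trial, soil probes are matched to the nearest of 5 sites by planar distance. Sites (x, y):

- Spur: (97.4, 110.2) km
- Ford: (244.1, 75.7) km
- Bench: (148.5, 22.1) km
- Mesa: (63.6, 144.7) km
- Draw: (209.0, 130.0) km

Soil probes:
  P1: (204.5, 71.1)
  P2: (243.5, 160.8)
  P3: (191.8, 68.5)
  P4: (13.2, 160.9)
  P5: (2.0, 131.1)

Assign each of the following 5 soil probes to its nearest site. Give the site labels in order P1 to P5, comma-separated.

P1 → Ford (d²=1589.32)
P2 → Draw (d²=2138.89)
P3 → Ford (d²=2787.13)
P4 → Mesa (d²=2802.60)
P5 → Mesa (d²=3979.52)

Ford, Draw, Ford, Mesa, Mesa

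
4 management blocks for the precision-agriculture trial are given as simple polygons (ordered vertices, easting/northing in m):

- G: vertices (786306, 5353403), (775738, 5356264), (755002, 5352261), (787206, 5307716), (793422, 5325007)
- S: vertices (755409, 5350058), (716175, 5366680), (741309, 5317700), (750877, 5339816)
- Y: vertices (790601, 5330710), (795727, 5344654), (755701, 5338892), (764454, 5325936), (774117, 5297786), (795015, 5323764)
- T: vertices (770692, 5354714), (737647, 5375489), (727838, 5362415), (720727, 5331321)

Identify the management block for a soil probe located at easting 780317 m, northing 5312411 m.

Cast a ray rightward from (780317, 5312411). For each polygon, the edges (by vertex number in listed order) whose endpoints lie on opposite sides of northing = 5312411, where each meets that height, and whether that is right or left of the point:
G: 3–4 at easting≈783811.7 (right), 4–5 at easting≈788893.8 (right) → 2 crossings.
S: no edge straddles that height → 0 crossings.
Y: 4–5 at easting≈769096.7 (left), 5–6 at easting≈785882.1 (right) → 1 crossing.
T: no edge straddles that height → 0 crossings.
Only Y has an odd count, so the point is inside Y.

Y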